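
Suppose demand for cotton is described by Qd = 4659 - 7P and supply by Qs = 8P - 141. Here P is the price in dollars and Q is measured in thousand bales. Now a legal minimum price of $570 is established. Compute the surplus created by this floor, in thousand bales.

3750

Equilibrium: 4659 - 7P = 8P - 141, so 4800 = 15P and P* = 320, Q* = 2419.
Since 570 > 320, the floor is binding.
At P = 570: Qd = 4659 - 7·570 = 669 and Qs = 8·570 - 141 = 4419.
Surplus = Qs - Qd = 4419 - 669 = 3750.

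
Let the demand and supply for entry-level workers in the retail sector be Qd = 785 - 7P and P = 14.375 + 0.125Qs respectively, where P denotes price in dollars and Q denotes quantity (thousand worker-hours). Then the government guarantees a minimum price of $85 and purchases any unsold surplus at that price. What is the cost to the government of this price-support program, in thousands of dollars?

Rearranging supply gives Qs = 8P - 115. Without the control the market clears where 785 - 7P = 8P - 115, i.e. P* = 60 and Q* = 365.
Because the floor (85) lies above the market-clearing price, it is binding.
At P = 85: Qd = 785 - 7·85 = 190 and Qs = 8·85 - 115 = 565.
Surplus = Qs - Qd = 375.
Government expenditure = surplus × support price = 375 × 85 = 31875.

31875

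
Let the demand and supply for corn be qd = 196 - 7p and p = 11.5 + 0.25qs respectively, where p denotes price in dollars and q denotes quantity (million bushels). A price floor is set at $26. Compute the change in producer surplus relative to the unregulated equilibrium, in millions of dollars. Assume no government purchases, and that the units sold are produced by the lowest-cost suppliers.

Rearranging supply gives qs = 4p - 46. Without the control the market clears where 196 - 7p = 4p - 46, i.e. p* = 22 and q* = 42.
Since 26 > 22, the floor is binding.
At p = 26: qd = 196 - 7·26 = 14 and qs = 4·26 - 46 = 58.
Producer surplus without the control is ½ · (22 - 11.5) · 42 = 220.5.
With the floor, 14 units are sold at 26. The supply price at q = 14 is 15, so PS = ½ · [(26 - 11.5) + (26 - 15)] · 14 = 178.5.
Change in producer surplus = 178.5 - 220.5 = -42.

-42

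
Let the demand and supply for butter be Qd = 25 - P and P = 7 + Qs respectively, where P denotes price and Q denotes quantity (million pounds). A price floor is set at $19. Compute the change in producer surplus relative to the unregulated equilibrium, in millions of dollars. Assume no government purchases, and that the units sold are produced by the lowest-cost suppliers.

Rearranging supply gives Qs = P - 7. In a free market, 25 - P = P - 7 gives the equilibrium P* = 16, Q* = 9.
The floor of 19 is above the equilibrium price 16, so it binds.
At P = 19: Qd = 25 - 19 = 6 and Qs = 19 - 7 = 12.
Producer surplus without the control is ½ · (16 - 7) · 9 = 40.5.
With the floor, 6 units are sold at 19. The supply price at Q = 6 is 13, so PS = ½ · [(19 - 7) + (19 - 13)] · 6 = 54.
Change in producer surplus = 54 - 40.5 = 13.5.

13.5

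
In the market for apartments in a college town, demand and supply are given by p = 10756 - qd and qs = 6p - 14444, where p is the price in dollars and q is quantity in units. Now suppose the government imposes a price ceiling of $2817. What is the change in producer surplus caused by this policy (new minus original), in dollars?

Rearranging demand gives qd = 10756 - p. In a free market, 10756 - p = 6p - 14444 gives the equilibrium p* = 3600, q* = 7156.
Because the ceiling (2817) lies below the market-clearing price, it is binding.
At p = 2817: qd = 10756 - 2817 = 7939 and qs = 6·2817 - 14444 = 2458.
Producer surplus without the control is ½ · (3600 - 7222/3) · 7156 = 12802084/3.
With the ceiling, producers sell 2458 units at 2817, so PS = ½ · (2817 - 7222/3) · 2458 = 1510441/3.
Change in producer surplus = 1510441/3 - 12802084/3 = -3763881.

-3763881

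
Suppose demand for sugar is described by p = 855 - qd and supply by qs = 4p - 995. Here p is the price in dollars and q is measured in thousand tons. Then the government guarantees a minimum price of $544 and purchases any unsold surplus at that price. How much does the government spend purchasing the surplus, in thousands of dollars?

Rearranging demand gives qd = 855 - p. Setting quantity demanded equal to quantity supplied, 855 - p = 4p - 995, gives p* = 370 and q* = 485.
Since 544 > 370, the floor is binding.
At p = 544: qd = 855 - 544 = 311 and qs = 4·544 - 995 = 1181.
Surplus = qs - qd = 870.
Government expenditure = surplus × support price = 870 × 544 = 473280.

473280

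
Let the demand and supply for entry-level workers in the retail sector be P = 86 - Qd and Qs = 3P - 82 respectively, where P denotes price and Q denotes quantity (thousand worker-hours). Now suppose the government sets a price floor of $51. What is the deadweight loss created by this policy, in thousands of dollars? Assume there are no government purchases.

54

Rearranging demand gives Qd = 86 - P. Without the control the market clears where 86 - P = 3P - 82, i.e. P* = 42 and Q* = 44.
The floor of 51 is above the equilibrium price 42, so it binds.
At P = 51: Qd = 86 - 51 = 35 and Qs = 3·51 - 82 = 71.
Quantity traded falls to 35. At Q = 35 the demand price is 86 - 35 = 51 and the supply price is (82 + 35)/3 = 39.
Deadweight loss = ½ · (51 - 39) · (44 - 35) = ½ · 12 · 9 = 54.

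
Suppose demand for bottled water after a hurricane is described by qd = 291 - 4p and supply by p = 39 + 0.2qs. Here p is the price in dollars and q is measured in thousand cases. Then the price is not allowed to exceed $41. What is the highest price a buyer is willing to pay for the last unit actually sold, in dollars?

Rearranging supply gives qs = 5p - 195. Equilibrium: 291 - 4p = 5p - 195, so 486 = 9p and p* = 54, q* = 75.
Because the ceiling (41) lies below the market-clearing price, it is binding.
At p = 41: qd = 291 - 4·41 = 127 and qs = 5·41 - 195 = 10.
Only 10 units reach the market. On the demand curve, the marginal buyer's willingness to pay at q = 10 is (291 - 10)/4 = 70.25.

70.25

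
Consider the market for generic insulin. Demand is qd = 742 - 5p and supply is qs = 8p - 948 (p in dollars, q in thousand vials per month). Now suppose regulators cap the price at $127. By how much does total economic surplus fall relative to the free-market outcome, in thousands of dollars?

Without the control the market clears where 742 - 5p = 8p - 948, i.e. p* = 130 and q* = 92.
Since 127 < 130, the ceiling is binding.
At p = 127: qd = 742 - 5·127 = 107 and qs = 8·127 - 948 = 68.
Quantity traded falls to 68. At q = 68 the demand price is (742 - 68)/5 = 134.8 and the supply price is (948 + 68)/8 = 127.
Deadweight loss = ½ · (134.8 - 127) · (92 - 68) = ½ · 7.8 · 24 = 93.6.

93.6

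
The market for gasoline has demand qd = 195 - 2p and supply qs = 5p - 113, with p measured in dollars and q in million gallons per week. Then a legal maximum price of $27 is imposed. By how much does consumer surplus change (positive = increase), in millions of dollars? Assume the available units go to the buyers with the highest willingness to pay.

Without the control the market clears where 195 - 2p = 5p - 113, i.e. p* = 44 and q* = 107.
Since 27 < 44, the ceiling is binding.
At p = 27: qd = 195 - 2·27 = 141 and qs = 5·27 - 113 = 22.
Consumer surplus without the control is ½ · (97.5 - 44) · 107 = 2862.25.
With the ceiling, 22 units are sold at 27 (assume they go to the highest-value buyers). The demand price at q = 22 is 86.5, so CS = ½ · [(97.5 - 27) + (86.5 - 27)] · 22 = 1430.
Change in consumer surplus = 1430 - 2862.25 = -1432.25.

-1432.25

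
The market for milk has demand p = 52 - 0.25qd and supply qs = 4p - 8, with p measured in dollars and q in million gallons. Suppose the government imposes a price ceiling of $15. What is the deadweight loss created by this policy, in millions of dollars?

Rearranging demand gives qd = 208 - 4p. Setting quantity demanded equal to quantity supplied, 208 - 4p = 4p - 8, gives p* = 27 and q* = 100.
Since 15 < 27, the ceiling is binding.
At p = 15: qd = 208 - 4·15 = 148 and qs = 4·15 - 8 = 52.
Quantity traded falls to 52. At q = 52 the demand price is (208 - 52)/4 = 39 and the supply price is (8 + 52)/4 = 15.
Deadweight loss = ½ · (39 - 15) · (100 - 52) = ½ · 24 · 48 = 576.

576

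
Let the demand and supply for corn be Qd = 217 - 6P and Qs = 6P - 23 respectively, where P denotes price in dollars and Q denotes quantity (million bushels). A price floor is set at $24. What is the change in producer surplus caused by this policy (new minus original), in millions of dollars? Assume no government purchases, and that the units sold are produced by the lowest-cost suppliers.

244

In a free market, 217 - 6P = 6P - 23 gives the equilibrium P* = 20, Q* = 97.
Because the floor (24) lies above the market-clearing price, it is binding.
At P = 24: Qd = 217 - 6·24 = 73 and Qs = 6·24 - 23 = 121.
Producer surplus without the control is ½ · (20 - 23/6) · 97 = 9409/12.
With the floor, 73 units are sold at 24. The supply price at Q = 73 is 16, so PS = ½ · [(24 - 23/6) + (24 - 16)] · 73 = 12337/12.
Change in producer surplus = 12337/12 - 9409/12 = 244.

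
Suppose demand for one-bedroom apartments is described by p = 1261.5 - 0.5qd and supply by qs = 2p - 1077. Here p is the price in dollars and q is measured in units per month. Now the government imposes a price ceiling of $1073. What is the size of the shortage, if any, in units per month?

0

Rearranging demand gives qd = 2523 - 2p. Without the control the market clears where 2523 - 2p = 2p - 1077, i.e. p* = 900 and q* = 723.
Since 1073 is above p* = 900, the ceiling does not bind and the free-market outcome prevails.
Since the control does not bind, there is no shortage.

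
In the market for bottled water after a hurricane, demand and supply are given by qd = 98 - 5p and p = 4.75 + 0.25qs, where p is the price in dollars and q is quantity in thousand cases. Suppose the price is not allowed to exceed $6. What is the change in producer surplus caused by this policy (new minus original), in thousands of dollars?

Rearranging supply gives qs = 4p - 19. Equilibrium: 98 - 5p = 4p - 19, so 117 = 9p and p* = 13, q* = 33.
Since 6 < 13, the ceiling is binding.
At p = 6: qd = 98 - 5·6 = 68 and qs = 4·6 - 19 = 5.
Producer surplus without the control is ½ · (13 - 4.75) · 33 = 136.125.
With the ceiling, producers sell 5 units at 6, so PS = ½ · (6 - 4.75) · 5 = 3.125.
Change in producer surplus = 3.125 - 136.125 = -133.

-133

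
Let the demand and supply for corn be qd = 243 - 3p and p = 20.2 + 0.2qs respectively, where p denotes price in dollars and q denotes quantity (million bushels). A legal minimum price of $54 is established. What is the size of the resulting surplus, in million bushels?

Rearranging supply gives qs = 5p - 101. In a free market, 243 - 3p = 5p - 101 gives the equilibrium p* = 43, q* = 114.
Because the floor (54) lies above the market-clearing price, it is binding.
At p = 54: qd = 243 - 3·54 = 81 and qs = 5·54 - 101 = 169.
Surplus = qs - qd = 169 - 81 = 88.

88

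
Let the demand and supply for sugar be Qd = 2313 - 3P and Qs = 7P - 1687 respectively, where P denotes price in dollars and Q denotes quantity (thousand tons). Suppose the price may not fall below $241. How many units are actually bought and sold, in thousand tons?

Without the control the market clears where 2313 - 3P = 7P - 1687, i.e. P* = 400 and Q* = 1113.
The floor of 241 is below the equilibrium price 400, so it is not binding; the market clears at P* = 400, Q* = 1113.

1113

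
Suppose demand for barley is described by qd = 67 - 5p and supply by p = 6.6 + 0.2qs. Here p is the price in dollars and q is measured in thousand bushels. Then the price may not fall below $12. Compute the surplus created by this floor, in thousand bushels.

20

Rearranging supply gives qs = 5p - 33. Equilibrium: 67 - 5p = 5p - 33, so 100 = 10p and p* = 10, q* = 17.
Because the floor (12) lies above the market-clearing price, it is binding.
At p = 12: qd = 67 - 5·12 = 7 and qs = 5·12 - 33 = 27.
Surplus = qs - qd = 27 - 7 = 20.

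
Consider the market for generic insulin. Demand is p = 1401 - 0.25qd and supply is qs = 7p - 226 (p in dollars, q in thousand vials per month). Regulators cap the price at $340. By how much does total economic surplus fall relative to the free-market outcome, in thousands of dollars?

Rearranging demand gives qd = 5604 - 4p. In a free market, 5604 - 4p = 7p - 226 gives the equilibrium p* = 530, q* = 3484.
Since 340 < 530, the ceiling is binding.
At p = 340: qd = 5604 - 4·340 = 4244 and qs = 7·340 - 226 = 2154.
Quantity traded falls to 2154. At q = 2154 the demand price is (5604 - 2154)/4 = 862.5 and the supply price is (226 + 2154)/7 = 340.
Deadweight loss = ½ · (862.5 - 340) · (3484 - 2154) = ½ · 522.5 · 1330 = 347462.5.

347462.5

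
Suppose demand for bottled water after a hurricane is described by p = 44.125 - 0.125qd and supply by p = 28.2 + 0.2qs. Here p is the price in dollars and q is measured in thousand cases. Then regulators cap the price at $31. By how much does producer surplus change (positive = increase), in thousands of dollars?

Rearranging demand gives qd = 353 - 8p; rearranging supply gives qs = 5p - 141. Equilibrium: 353 - 8p = 5p - 141, so 494 = 13p and p* = 38, q* = 49.
Since 31 < 38, the ceiling is binding.
At p = 31: qd = 353 - 8·31 = 105 and qs = 5·31 - 141 = 14.
Producer surplus without the control is ½ · (38 - 28.2) · 49 = 240.1.
With the ceiling, producers sell 14 units at 31, so PS = ½ · (31 - 28.2) · 14 = 19.6.
Change in producer surplus = 19.6 - 240.1 = -220.5.

-220.5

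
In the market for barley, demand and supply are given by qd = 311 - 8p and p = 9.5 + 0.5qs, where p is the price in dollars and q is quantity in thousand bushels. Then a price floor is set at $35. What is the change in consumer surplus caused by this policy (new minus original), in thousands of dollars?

Rearranging supply gives qs = 2p - 19. In a free market, 311 - 8p = 2p - 19 gives the equilibrium p* = 33, q* = 47.
Since 35 > 33, the floor is binding.
At p = 35: qd = 311 - 8·35 = 31 and qs = 2·35 - 19 = 51.
Consumer surplus without the control is ½ · (38.875 - 33) · 47 = 138.0625.
With the floor, consumers buy 31 units at 35, so CS = ½ · (38.875 - 35) · 31 = 60.0625.
Change in consumer surplus = 60.0625 - 138.0625 = -78.

-78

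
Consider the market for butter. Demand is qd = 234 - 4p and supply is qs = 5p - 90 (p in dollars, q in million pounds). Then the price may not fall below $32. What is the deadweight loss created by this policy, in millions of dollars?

Equilibrium: 234 - 4p = 5p - 90, so 324 = 9p and p* = 36, q* = 90.
Since 32 is below p* = 36, the floor does not bind and the free-market outcome prevails.
Since the control does not bind, no trades are prevented and deadweight loss is zero.

0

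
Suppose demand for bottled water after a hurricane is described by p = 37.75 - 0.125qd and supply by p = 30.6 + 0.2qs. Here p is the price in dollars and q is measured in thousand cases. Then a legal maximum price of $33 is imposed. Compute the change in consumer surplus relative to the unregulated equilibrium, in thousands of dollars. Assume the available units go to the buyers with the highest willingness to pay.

Rearranging demand gives qd = 302 - 8p; rearranging supply gives qs = 5p - 153. Equilibrium: 302 - 8p = 5p - 153, so 455 = 13p and p* = 35, q* = 22.
The ceiling of 33 is below the equilibrium price 35, so it binds.
At p = 33: qd = 302 - 8·33 = 38 and qs = 5·33 - 153 = 12.
Consumer surplus without the control is ½ · (37.75 - 35) · 22 = 30.25.
With the ceiling, 12 units are sold at 33 (assume they go to the highest-value buyers). The demand price at q = 12 is 36.25, so CS = ½ · [(37.75 - 33) + (36.25 - 33)] · 12 = 48.
Change in consumer surplus = 48 - 30.25 = 17.75.

17.75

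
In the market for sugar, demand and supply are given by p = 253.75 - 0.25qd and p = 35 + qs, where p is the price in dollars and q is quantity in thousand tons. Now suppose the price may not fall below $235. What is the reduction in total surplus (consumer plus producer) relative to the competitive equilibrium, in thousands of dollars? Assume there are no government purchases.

Rearranging demand gives qd = 1015 - 4p; rearranging supply gives qs = p - 35. Without the control the market clears where 1015 - 4p = p - 35, i.e. p* = 210 and q* = 175.
Because the floor (235) lies above the market-clearing price, it is binding.
At p = 235: qd = 1015 - 4·235 = 75 and qs = 235 - 35 = 200.
Quantity traded falls to 75. At q = 75 the demand price is (1015 - 75)/4 = 235 and the supply price is 35 + 75 = 110.
Deadweight loss = ½ · (235 - 110) · (175 - 75) = ½ · 125 · 100 = 6250.

6250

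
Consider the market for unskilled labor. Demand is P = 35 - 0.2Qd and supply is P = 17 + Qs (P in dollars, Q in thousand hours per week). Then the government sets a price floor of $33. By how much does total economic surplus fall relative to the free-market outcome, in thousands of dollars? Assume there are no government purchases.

Rearranging demand gives Qd = 175 - 5P; rearranging supply gives Qs = P - 17. Equilibrium: 175 - 5P = P - 17, so 192 = 6P and P* = 32, Q* = 15.
Since 33 > 32, the floor is binding.
At P = 33: Qd = 175 - 5·33 = 10 and Qs = 33 - 17 = 16.
Quantity traded falls to 10. At Q = 10 the demand price is (175 - 10)/5 = 33 and the supply price is 17 + 10 = 27.
Deadweight loss = ½ · (33 - 27) · (15 - 10) = ½ · 6 · 5 = 15.

15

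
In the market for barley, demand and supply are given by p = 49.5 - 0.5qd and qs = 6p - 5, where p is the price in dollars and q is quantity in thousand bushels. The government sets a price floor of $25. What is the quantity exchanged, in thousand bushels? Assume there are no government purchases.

49

Rearranging demand gives qd = 99 - 2p. Equilibrium: 99 - 2p = 6p - 5, so 104 = 8p and p* = 13, q* = 73.
The floor of 25 is above the equilibrium price 13, so it binds.
At p = 25: qd = 99 - 2·25 = 49 and qs = 6·25 - 5 = 145.
The quantity actually transacted is the short side, demand: 49.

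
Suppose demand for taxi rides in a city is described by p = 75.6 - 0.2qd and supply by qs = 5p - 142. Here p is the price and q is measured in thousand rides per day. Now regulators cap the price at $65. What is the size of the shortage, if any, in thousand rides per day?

Rearranging demand gives qd = 378 - 5p. In a free market, 378 - 5p = 5p - 142 gives the equilibrium p* = 52, q* = 118.
The ceiling of 65 is above the equilibrium price 52, so it is not binding; the market clears at p* = 52, q* = 118.
Since the control does not bind, there is no shortage.

0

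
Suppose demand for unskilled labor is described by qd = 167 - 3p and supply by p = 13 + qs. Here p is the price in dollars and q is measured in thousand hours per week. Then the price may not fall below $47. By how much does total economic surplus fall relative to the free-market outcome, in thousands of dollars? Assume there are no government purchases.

Rearranging supply gives qs = p - 13. Setting quantity demanded equal to quantity supplied, 167 - 3p = p - 13, gives p* = 45 and q* = 32.
The floor of 47 is above the equilibrium price 45, so it binds.
At p = 47: qd = 167 - 3·47 = 26 and qs = 47 - 13 = 34.
Quantity traded falls to 26. At q = 26 the demand price is (167 - 26)/3 = 47 and the supply price is 13 + 26 = 39.
Deadweight loss = ½ · (47 - 39) · (32 - 26) = ½ · 8 · 6 = 24.

24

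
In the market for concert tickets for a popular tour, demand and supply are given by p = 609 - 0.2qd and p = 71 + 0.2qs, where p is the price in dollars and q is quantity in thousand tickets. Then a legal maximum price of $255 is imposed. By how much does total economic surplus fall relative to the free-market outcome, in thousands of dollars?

36125

Rearranging demand gives qd = 3045 - 5p; rearranging supply gives qs = 5p - 355. Without the control the market clears where 3045 - 5p = 5p - 355, i.e. p* = 340 and q* = 1345.
Because the ceiling (255) lies below the market-clearing price, it is binding.
At p = 255: qd = 3045 - 5·255 = 1770 and qs = 5·255 - 355 = 920.
Quantity traded falls to 920. At q = 920 the demand price is (3045 - 920)/5 = 425 and the supply price is (355 + 920)/5 = 255.
Deadweight loss = ½ · (425 - 255) · (1345 - 920) = ½ · 170 · 425 = 36125.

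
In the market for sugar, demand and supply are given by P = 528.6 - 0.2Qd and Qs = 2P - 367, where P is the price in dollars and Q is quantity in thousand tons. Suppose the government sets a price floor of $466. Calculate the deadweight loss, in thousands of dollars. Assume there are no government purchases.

Rearranging demand gives Qd = 2643 - 5P. In a free market, 2643 - 5P = 2P - 367 gives the equilibrium P* = 430, Q* = 493.
The floor of 466 is above the equilibrium price 430, so it binds.
At P = 466: Qd = 2643 - 5·466 = 313 and Qs = 2·466 - 367 = 565.
Quantity traded falls to 313. At Q = 313 the demand price is (2643 - 313)/5 = 466 and the supply price is (367 + 313)/2 = 340.
Deadweight loss = ½ · (466 - 340) · (493 - 313) = ½ · 126 · 180 = 11340.

11340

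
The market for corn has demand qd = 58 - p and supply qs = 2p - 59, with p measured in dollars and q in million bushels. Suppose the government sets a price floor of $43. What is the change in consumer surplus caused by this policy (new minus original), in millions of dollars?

Equilibrium: 58 - p = 2p - 59, so 117 = 3p and p* = 39, q* = 19.
Since 43 > 39, the floor is binding.
At p = 43: qd = 58 - 43 = 15 and qs = 2·43 - 59 = 27.
Consumer surplus without the control is ½ · (58 - 39) · 19 = 180.5.
With the floor, consumers buy 15 units at 43, so CS = ½ · (58 - 43) · 15 = 112.5.
Change in consumer surplus = 112.5 - 180.5 = -68.

-68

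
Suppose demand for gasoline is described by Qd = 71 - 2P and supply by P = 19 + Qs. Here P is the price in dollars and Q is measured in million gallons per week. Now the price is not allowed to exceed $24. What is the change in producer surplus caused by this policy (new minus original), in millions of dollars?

-48

Rearranging supply gives Qs = P - 19. Equilibrium: 71 - 2P = P - 19, so 90 = 3P and P* = 30, Q* = 11.
Because the ceiling (24) lies below the market-clearing price, it is binding.
At P = 24: Qd = 71 - 2·24 = 23 and Qs = 24 - 19 = 5.
Producer surplus without the control is ½ · (30 - 19) · 11 = 60.5.
With the ceiling, producers sell 5 units at 24, so PS = ½ · (24 - 19) · 5 = 12.5.
Change in producer surplus = 12.5 - 60.5 = -48.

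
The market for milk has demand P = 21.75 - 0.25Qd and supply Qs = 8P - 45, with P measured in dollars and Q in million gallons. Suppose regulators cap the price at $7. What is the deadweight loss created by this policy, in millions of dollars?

Rearranging demand gives Qd = 87 - 4P. Without the control the market clears where 87 - 4P = 8P - 45, i.e. P* = 11 and Q* = 43.
Because the ceiling (7) lies below the market-clearing price, it is binding.
At P = 7: Qd = 87 - 4·7 = 59 and Qs = 8·7 - 45 = 11.
Quantity traded falls to 11. At Q = 11 the demand price is (87 - 11)/4 = 19 and the supply price is (45 + 11)/8 = 7.
Deadweight loss = ½ · (19 - 7) · (43 - 11) = ½ · 12 · 32 = 192.

192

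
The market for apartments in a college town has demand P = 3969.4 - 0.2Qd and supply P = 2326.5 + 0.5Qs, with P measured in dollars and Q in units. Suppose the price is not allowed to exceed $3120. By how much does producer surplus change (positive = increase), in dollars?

Rearranging demand gives Qd = 19847 - 5P; rearranging supply gives Qs = 2P - 4653. In a free market, 19847 - 5P = 2P - 4653 gives the equilibrium P* = 3500, Q* = 2347.
Since 3120 < 3500, the ceiling is binding.
At P = 3120: Qd = 19847 - 5·3120 = 4247 and Qs = 2·3120 - 4653 = 1587.
Producer surplus without the control is ½ · (3500 - 2326.5) · 2347 = 1377102.25.
With the ceiling, producers sell 1587 units at 3120, so PS = ½ · (3120 - 2326.5) · 1587 = 629642.25.
Change in producer surplus = 629642.25 - 1377102.25 = -747460.

-747460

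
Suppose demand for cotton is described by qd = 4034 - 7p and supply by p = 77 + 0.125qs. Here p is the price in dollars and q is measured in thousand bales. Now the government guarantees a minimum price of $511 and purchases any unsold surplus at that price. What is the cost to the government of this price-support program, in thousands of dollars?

Rearranging supply gives qs = 8p - 616. Equilibrium: 4034 - 7p = 8p - 616, so 4650 = 15p and p* = 310, q* = 1864.
The floor of 511 is above the equilibrium price 310, so it binds.
At p = 511: qd = 4034 - 7·511 = 457 and qs = 8·511 - 616 = 3472.
Surplus = qs - qd = 3015.
Government expenditure = surplus × support price = 3015 × 511 = 1540665.

1540665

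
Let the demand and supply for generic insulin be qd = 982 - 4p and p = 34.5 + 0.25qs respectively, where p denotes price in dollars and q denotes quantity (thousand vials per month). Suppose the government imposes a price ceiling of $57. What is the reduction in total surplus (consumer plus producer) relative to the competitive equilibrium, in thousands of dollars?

27556

Rearranging supply gives qs = 4p - 138. Without the control the market clears where 982 - 4p = 4p - 138, i.e. p* = 140 and q* = 422.
Because the ceiling (57) lies below the market-clearing price, it is binding.
At p = 57: qd = 982 - 4·57 = 754 and qs = 4·57 - 138 = 90.
Quantity traded falls to 90. At q = 90 the demand price is (982 - 90)/4 = 223 and the supply price is (138 + 90)/4 = 57.
Deadweight loss = ½ · (223 - 57) · (422 - 90) = ½ · 166 · 332 = 27556.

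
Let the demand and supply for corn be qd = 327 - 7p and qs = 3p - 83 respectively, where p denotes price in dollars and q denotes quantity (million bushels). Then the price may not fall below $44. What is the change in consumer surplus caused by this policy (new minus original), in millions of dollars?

Setting quantity demanded equal to quantity supplied, 327 - 7p = 3p - 83, gives p* = 41 and q* = 40.
Since 44 > 41, the floor is binding.
At p = 44: qd = 327 - 7·44 = 19 and qs = 3·44 - 83 = 49.
Consumer surplus without the control is ½ · (327/7 - 41) · 40 = 800/7.
With the floor, consumers buy 19 units at 44, so CS = ½ · (327/7 - 44) · 19 = 361/14.
Change in consumer surplus = 361/14 - 800/7 = -88.5.

-88.5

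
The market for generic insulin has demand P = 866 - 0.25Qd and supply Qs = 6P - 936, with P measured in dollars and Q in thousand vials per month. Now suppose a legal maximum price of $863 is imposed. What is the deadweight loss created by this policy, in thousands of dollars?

Rearranging demand gives Qd = 3464 - 4P. Without the control the market clears where 3464 - 4P = 6P - 936, i.e. P* = 440 and Q* = 1704.
The ceiling of 863 is above the equilibrium price 440, so it is not binding; the market clears at P* = 440, Q* = 1704.
Since the control does not bind, no trades are prevented and deadweight loss is zero.

0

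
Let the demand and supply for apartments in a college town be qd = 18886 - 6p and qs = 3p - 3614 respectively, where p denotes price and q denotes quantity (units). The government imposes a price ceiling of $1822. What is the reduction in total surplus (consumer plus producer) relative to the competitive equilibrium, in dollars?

Without the control the market clears where 18886 - 6p = 3p - 3614, i.e. p* = 2500 and q* = 3886.
Since 1822 < 2500, the ceiling is binding.
At p = 1822: qd = 18886 - 6·1822 = 7954 and qs = 3·1822 - 3614 = 1852.
Quantity traded falls to 1852. At q = 1852 the demand price is (18886 - 1852)/6 = 2839 and the supply price is (3614 + 1852)/3 = 1822.
Deadweight loss = ½ · (2839 - 1822) · (3886 - 1852) = ½ · 1017 · 2034 = 1034289.

1034289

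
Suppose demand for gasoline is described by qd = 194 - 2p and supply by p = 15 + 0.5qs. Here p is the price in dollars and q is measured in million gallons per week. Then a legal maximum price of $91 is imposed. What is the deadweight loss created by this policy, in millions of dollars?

0

Rearranging supply gives qs = 2p - 30. Without the control the market clears where 194 - 2p = 2p - 30, i.e. p* = 56 and q* = 82.
Since 91 is above p* = 56, the ceiling does not bind and the free-market outcome prevails.
Since the control does not bind, no trades are prevented and deadweight loss is zero.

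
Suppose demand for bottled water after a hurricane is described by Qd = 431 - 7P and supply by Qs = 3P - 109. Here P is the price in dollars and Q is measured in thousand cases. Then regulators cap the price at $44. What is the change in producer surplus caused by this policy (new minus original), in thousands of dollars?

-380

Equilibrium: 431 - 7P = 3P - 109, so 540 = 10P and P* = 54, Q* = 53.
The ceiling of 44 is below the equilibrium price 54, so it binds.
At P = 44: Qd = 431 - 7·44 = 123 and Qs = 3·44 - 109 = 23.
Producer surplus without the control is ½ · (54 - 109/3) · 53 = 2809/6.
With the ceiling, producers sell 23 units at 44, so PS = ½ · (44 - 109/3) · 23 = 529/6.
Change in producer surplus = 529/6 - 2809/6 = -380.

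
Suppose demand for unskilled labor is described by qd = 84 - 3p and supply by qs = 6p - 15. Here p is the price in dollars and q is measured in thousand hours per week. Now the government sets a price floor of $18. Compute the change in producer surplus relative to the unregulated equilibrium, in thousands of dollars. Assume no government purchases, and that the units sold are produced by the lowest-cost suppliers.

Without the control the market clears where 84 - 3p = 6p - 15, i.e. p* = 11 and q* = 51.
The floor of 18 is above the equilibrium price 11, so it binds.
At p = 18: qd = 84 - 3·18 = 30 and qs = 6·18 - 15 = 93.
Producer surplus without the control is ½ · (11 - 2.5) · 51 = 216.75.
With the floor, 30 units are sold at 18. The supply price at q = 30 is 7.5, so PS = ½ · [(18 - 2.5) + (18 - 7.5)] · 30 = 390.
Change in producer surplus = 390 - 216.75 = 173.25.

173.25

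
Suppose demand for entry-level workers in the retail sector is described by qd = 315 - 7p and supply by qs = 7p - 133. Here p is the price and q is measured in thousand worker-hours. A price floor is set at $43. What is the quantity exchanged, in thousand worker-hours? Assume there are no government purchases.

In a free market, 315 - 7p = 7p - 133 gives the equilibrium p* = 32, q* = 91.
The floor of 43 is above the equilibrium price 32, so it binds.
At p = 43: qd = 315 - 7·43 = 14 and qs = 7·43 - 133 = 168.
The quantity actually transacted is the short side, demand: 14.

14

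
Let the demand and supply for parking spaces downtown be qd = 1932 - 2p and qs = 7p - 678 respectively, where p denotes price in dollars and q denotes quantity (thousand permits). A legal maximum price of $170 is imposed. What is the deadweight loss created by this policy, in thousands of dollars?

Setting quantity demanded equal to quantity supplied, 1932 - 2p = 7p - 678, gives p* = 290 and q* = 1352.
Since 170 < 290, the ceiling is binding.
At p = 170: qd = 1932 - 2·170 = 1592 and qs = 7·170 - 678 = 512.
Quantity traded falls to 512. At q = 512 the demand price is (1932 - 512)/2 = 710 and the supply price is (678 + 512)/7 = 170.
Deadweight loss = ½ · (710 - 170) · (1352 - 512) = ½ · 540 · 840 = 226800.

226800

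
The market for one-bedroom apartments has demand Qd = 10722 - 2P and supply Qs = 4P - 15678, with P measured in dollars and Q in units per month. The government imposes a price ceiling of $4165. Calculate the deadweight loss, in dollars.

331350

Equilibrium: 10722 - 2P = 4P - 15678, so 26400 = 6P and P* = 4400, Q* = 1922.
Since 4165 < 4400, the ceiling is binding.
At P = 4165: Qd = 10722 - 2·4165 = 2392 and Qs = 4·4165 - 15678 = 982.
Quantity traded falls to 982. At Q = 982 the demand price is (10722 - 982)/2 = 4870 and the supply price is (15678 + 982)/4 = 4165.
Deadweight loss = ½ · (4870 - 4165) · (1922 - 982) = ½ · 705 · 940 = 331350.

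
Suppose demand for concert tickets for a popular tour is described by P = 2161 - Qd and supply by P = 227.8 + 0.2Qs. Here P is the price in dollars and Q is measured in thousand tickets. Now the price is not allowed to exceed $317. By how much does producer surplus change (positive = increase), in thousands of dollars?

Rearranging demand gives Qd = 2161 - P; rearranging supply gives Qs = 5P - 1139. Without the control the market clears where 2161 - P = 5P - 1139, i.e. P* = 550 and Q* = 1611.
The ceiling of 317 is below the equilibrium price 550, so it binds.
At P = 317: Qd = 2161 - 317 = 1844 and Qs = 5·317 - 1139 = 446.
Producer surplus without the control is ½ · (550 - 227.8) · 1611 = 259532.1.
With the ceiling, producers sell 446 units at 317, so PS = ½ · (317 - 227.8) · 446 = 19891.6.
Change in producer surplus = 19891.6 - 259532.1 = -239640.5.

-239640.5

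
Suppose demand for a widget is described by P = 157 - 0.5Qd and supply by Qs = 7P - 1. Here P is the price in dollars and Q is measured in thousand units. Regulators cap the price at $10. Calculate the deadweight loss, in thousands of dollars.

9843.75

Rearranging demand gives Qd = 314 - 2P. Without the control the market clears where 314 - 2P = 7P - 1, i.e. P* = 35 and Q* = 244.
The ceiling of 10 is below the equilibrium price 35, so it binds.
At P = 10: Qd = 314 - 2·10 = 294 and Qs = 7·10 - 1 = 69.
Quantity traded falls to 69. At Q = 69 the demand price is (314 - 69)/2 = 122.5 and the supply price is (1 + 69)/7 = 10.
Deadweight loss = ½ · (122.5 - 10) · (244 - 69) = ½ · 112.5 · 175 = 9843.75.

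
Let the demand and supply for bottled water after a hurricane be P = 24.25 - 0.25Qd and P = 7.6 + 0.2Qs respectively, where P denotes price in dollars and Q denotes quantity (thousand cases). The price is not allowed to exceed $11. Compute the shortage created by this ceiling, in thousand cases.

36

Rearranging demand gives Qd = 97 - 4P; rearranging supply gives Qs = 5P - 38. Equilibrium: 97 - 4P = 5P - 38, so 135 = 9P and P* = 15, Q* = 37.
Because the ceiling (11) lies below the market-clearing price, it is binding.
At P = 11: Qd = 97 - 4·11 = 53 and Qs = 5·11 - 38 = 17.
Shortage = Qd - Qs = 53 - 17 = 36.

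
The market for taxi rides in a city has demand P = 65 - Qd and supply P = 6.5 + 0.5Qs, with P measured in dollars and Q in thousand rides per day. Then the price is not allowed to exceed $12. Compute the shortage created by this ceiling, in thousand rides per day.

42

Rearranging demand gives Qd = 65 - P; rearranging supply gives Qs = 2P - 13. Setting quantity demanded equal to quantity supplied, 65 - P = 2P - 13, gives P* = 26 and Q* = 39.
Because the ceiling (12) lies below the market-clearing price, it is binding.
At P = 12: Qd = 65 - 12 = 53 and Qs = 2·12 - 13 = 11.
Shortage = Qd - Qs = 53 - 11 = 42.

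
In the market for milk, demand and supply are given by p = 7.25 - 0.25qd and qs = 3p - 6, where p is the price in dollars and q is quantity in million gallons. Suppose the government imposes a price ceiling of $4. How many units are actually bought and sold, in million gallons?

6

Rearranging demand gives qd = 29 - 4p. In a free market, 29 - 4p = 3p - 6 gives the equilibrium p* = 5, q* = 9.
The ceiling of 4 is below the equilibrium price 5, so it binds.
At p = 4: qd = 29 - 4·4 = 13 and qs = 3·4 - 6 = 6.
The quantity actually transacted is the short side, supply: 6.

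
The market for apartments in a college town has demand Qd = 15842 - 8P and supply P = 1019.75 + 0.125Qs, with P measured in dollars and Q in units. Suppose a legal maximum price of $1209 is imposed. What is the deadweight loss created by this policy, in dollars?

Rearranging supply gives Qs = 8P - 8158. Equilibrium: 15842 - 8P = 8P - 8158, so 24000 = 16P and P* = 1500, Q* = 3842.
Since 1209 < 1500, the ceiling is binding.
At P = 1209: Qd = 15842 - 8·1209 = 6170 and Qs = 8·1209 - 8158 = 1514.
Quantity traded falls to 1514. At Q = 1514 the demand price is (15842 - 1514)/8 = 1791 and the supply price is (8158 + 1514)/8 = 1209.
Deadweight loss = ½ · (1791 - 1209) · (3842 - 1514) = ½ · 582 · 2328 = 677448.

677448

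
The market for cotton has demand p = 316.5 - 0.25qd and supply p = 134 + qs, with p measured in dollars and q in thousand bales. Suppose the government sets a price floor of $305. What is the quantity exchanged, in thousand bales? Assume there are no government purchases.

Rearranging demand gives qd = 1266 - 4p; rearranging supply gives qs = p - 134. Without the control the market clears where 1266 - 4p = p - 134, i.e. p* = 280 and q* = 146.
Because the floor (305) lies above the market-clearing price, it is binding.
At p = 305: qd = 1266 - 4·305 = 46 and qs = 305 - 134 = 171.
The quantity actually transacted is the short side, demand: 46.

46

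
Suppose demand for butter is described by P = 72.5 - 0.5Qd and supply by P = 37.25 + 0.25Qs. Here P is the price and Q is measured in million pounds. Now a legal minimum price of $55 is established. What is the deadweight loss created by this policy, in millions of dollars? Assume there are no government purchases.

54

Rearranging demand gives Qd = 145 - 2P; rearranging supply gives Qs = 4P - 149. Setting quantity demanded equal to quantity supplied, 145 - 2P = 4P - 149, gives P* = 49 and Q* = 47.
Because the floor (55) lies above the market-clearing price, it is binding.
At P = 55: Qd = 145 - 2·55 = 35 and Qs = 4·55 - 149 = 71.
Quantity traded falls to 35. At Q = 35 the demand price is (145 - 35)/2 = 55 and the supply price is (149 + 35)/4 = 46.
Deadweight loss = ½ · (55 - 46) · (47 - 35) = ½ · 9 · 12 = 54.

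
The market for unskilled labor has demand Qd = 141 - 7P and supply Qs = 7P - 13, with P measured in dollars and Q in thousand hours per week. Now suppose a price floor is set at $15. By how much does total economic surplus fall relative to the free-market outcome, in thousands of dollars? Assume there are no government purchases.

112

Setting quantity demanded equal to quantity supplied, 141 - 7P = 7P - 13, gives P* = 11 and Q* = 64.
Since 15 > 11, the floor is binding.
At P = 15: Qd = 141 - 7·15 = 36 and Qs = 7·15 - 13 = 92.
Quantity traded falls to 36. At Q = 36 the demand price is (141 - 36)/7 = 15 and the supply price is (13 + 36)/7 = 7.
Deadweight loss = ½ · (15 - 7) · (64 - 36) = ½ · 8 · 28 = 112.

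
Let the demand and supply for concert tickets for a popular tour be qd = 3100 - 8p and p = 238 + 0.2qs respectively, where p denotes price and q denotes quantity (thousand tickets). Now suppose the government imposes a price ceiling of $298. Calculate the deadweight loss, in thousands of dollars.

4160

Rearranging supply gives qs = 5p - 1190. Setting quantity demanded equal to quantity supplied, 3100 - 8p = 5p - 1190, gives p* = 330 and q* = 460.
Because the ceiling (298) lies below the market-clearing price, it is binding.
At p = 298: qd = 3100 - 8·298 = 716 and qs = 5·298 - 1190 = 300.
Quantity traded falls to 300. At q = 300 the demand price is (3100 - 300)/8 = 350 and the supply price is (1190 + 300)/5 = 298.
Deadweight loss = ½ · (350 - 298) · (460 - 300) = ½ · 52 · 160 = 4160.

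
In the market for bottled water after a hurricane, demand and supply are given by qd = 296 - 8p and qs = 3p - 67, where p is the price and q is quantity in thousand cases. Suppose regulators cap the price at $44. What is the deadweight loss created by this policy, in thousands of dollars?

Equilibrium: 296 - 8p = 3p - 67, so 363 = 11p and p* = 33, q* = 32.
The ceiling of 44 is above the equilibrium price 33, so it is not binding; the market clears at p* = 33, q* = 32.
Since the control does not bind, no trades are prevented and deadweight loss is zero.

0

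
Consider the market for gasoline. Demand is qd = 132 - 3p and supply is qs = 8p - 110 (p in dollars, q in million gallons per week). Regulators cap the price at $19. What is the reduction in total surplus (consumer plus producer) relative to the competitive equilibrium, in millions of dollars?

In a free market, 132 - 3p = 8p - 110 gives the equilibrium p* = 22, q* = 66.
The ceiling of 19 is below the equilibrium price 22, so it binds.
At p = 19: qd = 132 - 3·19 = 75 and qs = 8·19 - 110 = 42.
Quantity traded falls to 42. At q = 42 the demand price is (132 - 42)/3 = 30 and the supply price is (110 + 42)/8 = 19.
Deadweight loss = ½ · (30 - 19) · (66 - 42) = ½ · 11 · 24 = 132.

132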